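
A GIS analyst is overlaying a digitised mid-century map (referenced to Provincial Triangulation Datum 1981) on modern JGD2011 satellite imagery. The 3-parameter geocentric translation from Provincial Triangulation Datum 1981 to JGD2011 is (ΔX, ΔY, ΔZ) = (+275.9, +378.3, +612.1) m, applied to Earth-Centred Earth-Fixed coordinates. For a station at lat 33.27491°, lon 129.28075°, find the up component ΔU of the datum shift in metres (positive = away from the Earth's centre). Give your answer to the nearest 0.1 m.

At φ = 33.27491°, λ = 129.28075°: sin φ = 0.548657, cos φ = 0.836048, sin λ = 0.774053, cos λ = -0.633121.
ΔU = cos φ cos λ·ΔX + cos φ sin λ·ΔY + sin φ·ΔZ = (0.836048)(-0.633121)(275.9) + (0.836048)(0.774053)(378.3) + (0.548657)(612.1) = 434.61 m.

ΔU = 434.6 m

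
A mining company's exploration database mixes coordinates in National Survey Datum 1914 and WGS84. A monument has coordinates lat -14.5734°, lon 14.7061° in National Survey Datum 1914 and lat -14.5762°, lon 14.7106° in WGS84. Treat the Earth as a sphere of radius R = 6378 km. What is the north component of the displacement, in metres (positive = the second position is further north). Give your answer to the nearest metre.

Δφ = -14.5762° − -14.5734° = -0.0028°; Δλ = 14.7106° − 14.7061° = +0.0045°.
1° along a meridian = πR/180 = 111317 m.
ΔN = Δφ × 111317 = -311.7 m; ΔE = Δλ × 111317 × cos(-14.5734°) = +0.0045 × 111317 × 0.967826 = 484.8 m.

ΔN = -312 m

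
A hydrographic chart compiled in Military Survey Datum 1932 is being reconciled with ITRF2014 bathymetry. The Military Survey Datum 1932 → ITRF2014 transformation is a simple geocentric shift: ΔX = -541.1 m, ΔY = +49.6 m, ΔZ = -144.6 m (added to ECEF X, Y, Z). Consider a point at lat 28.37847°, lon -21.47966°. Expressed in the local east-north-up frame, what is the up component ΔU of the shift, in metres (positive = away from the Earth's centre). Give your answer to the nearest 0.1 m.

The local up (radial) axis is (cos φ cos λ, cos φ sin λ, sin φ), giving ΔU = -443.010 − 15.979 − 68.727 = -527.72 m.

ΔU = -527.7 m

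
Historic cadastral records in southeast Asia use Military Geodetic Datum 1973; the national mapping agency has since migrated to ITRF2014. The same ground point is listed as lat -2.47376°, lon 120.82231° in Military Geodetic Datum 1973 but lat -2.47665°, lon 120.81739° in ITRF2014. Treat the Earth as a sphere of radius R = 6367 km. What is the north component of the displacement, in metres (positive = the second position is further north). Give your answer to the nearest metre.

ΔN = -321 m

Δφ = -2.47665° − -2.47376° = -0.00289°; Δλ = 120.81739° − 120.82231° = -0.00492°.
1° along a meridian = πR/180 = 111125 m.
ΔN = Δφ × 111125 = -321.2 m; ΔE = Δλ × 111125 × cos(-2.47376°) = -0.00492 × 111125 × 0.999068 = -546.2 m.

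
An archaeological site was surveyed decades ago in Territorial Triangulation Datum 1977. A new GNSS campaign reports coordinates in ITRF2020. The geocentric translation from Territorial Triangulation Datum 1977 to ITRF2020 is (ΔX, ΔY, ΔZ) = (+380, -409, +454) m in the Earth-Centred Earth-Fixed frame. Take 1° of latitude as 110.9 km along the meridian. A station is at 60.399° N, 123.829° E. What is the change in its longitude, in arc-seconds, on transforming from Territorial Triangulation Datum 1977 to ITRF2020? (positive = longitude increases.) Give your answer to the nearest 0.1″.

Δλ = -5.8″

sin φ = 0.869486, cos φ = 0.493957, sin λ = 0.830703, cos λ = -0.556716.
East component: ΔE = −sin λ·ΔX + cos λ·ΔY = −(0.830703)(380) + (-0.556716)(-409) = -87.97 m.
1° of latitude spans 110900 m; at latitude φ, 1° of longitude spans that × cos φ = 54779.8 m, so Δλ = -87.97 / 54779.8 × 3600 = -5.781″.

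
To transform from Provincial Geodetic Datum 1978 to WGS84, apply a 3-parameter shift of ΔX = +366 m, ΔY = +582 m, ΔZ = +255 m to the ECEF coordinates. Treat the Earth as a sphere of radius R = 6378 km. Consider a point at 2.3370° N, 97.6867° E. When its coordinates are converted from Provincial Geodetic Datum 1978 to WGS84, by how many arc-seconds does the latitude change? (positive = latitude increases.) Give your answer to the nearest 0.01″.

Δφ = 7.54″

sin φ = 0.040777, cos φ = 0.999168, sin λ = 0.991014, cos λ = -0.133756.
North component: ΔN = −sin φ cos λ·ΔX − sin φ sin λ·ΔY + cos φ·ΔZ = −(0.040777)(-0.133756)(366) − (0.040777)(0.991014)(582) + (0.999168)(255) = 233.27 m.
1° of latitude spans πR/180 = 111317 m, so Δφ = 233.27 / 111317 × 3600 = 7.544″.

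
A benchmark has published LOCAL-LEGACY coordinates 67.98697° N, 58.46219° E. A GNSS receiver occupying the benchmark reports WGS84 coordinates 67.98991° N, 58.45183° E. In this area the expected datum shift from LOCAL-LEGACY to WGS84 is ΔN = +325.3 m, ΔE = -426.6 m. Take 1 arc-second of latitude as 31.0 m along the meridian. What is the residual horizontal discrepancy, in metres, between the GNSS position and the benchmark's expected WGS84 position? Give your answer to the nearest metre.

7 m

Observed coordinate differences: Δφ = +0.00294°, Δλ = -0.01036°.
Converting to metres (1° lat = 111600 m, cos φ = 0.374817): observed ΔN = 328.1 m, observed ΔE = -433.4 m.
Subtracting the expected shift leaves a residual of 328.1 − (325.3) = 2.8 m north and -433.4 − (-426.6) = -6.8 m east.
Residual distance = √(2.8² + (-6.8)²) = 7.3 m.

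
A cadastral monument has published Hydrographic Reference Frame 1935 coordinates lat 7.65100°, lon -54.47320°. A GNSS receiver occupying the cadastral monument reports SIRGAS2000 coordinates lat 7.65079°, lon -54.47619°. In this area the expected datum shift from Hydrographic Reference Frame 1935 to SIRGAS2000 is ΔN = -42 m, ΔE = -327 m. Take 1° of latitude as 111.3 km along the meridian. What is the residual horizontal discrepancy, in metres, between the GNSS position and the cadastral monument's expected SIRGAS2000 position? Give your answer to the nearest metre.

Observed coordinate differences: Δφ = -0.00021°, Δλ = -0.00299°.
Converting to metres (1° lat = 111300 m, cos φ = 0.991097): observed ΔN = -23.4 m, observed ΔE = -329.8 m.
Subtracting the expected shift leaves a residual of -23.4 − (-42) = 18.6 m north and -329.8 − (-327) = -2.8 m east.
Residual distance = √(18.6² + (-2.8)²) = 18.8 m.

19 m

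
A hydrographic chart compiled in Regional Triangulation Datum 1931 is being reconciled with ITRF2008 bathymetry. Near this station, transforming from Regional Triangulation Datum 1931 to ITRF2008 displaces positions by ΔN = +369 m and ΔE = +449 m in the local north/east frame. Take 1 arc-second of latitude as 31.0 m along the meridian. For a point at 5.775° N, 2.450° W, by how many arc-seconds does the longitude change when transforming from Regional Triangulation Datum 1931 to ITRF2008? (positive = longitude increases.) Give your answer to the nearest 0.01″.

Δλ = 14.56″

At latitude 5.775°, cos φ = 0.994925.
1″ of longitude at this latitude = 31.00 × cos φ = 30.8427 m, so Δλ = 449.0 / 30.8427 = 14.558″.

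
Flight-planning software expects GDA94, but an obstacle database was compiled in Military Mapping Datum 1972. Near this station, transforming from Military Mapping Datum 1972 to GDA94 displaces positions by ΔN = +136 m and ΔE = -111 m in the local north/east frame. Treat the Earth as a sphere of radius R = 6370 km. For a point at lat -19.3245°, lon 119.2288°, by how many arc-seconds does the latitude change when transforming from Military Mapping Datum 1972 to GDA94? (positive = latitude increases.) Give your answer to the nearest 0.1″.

On a sphere of radius R, 1 rad of latitude = R, so Δφ = ΔN / R = 136.0 / 6370000 = 2.1350e-05 rad = 4.404″.

Δφ = 4.4″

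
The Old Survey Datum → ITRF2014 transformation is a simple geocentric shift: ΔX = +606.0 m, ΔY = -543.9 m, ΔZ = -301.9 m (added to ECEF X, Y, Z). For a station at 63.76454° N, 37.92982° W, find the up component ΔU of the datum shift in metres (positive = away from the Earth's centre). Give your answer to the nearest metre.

ΔU = 88 m

At φ = 63.76454°, λ = -37.92982°: sin φ = 0.896985, cos φ = 0.442061, sin λ = -0.614696, cos λ = 0.788764.
ΔU = cos φ cos λ·ΔX + cos φ sin λ·ΔY + sin φ·ΔZ = (0.442061)(0.788764)(606.0) + (0.442061)(-0.614696)(-543.9) + (0.896985)(-301.9) = 88.30 m.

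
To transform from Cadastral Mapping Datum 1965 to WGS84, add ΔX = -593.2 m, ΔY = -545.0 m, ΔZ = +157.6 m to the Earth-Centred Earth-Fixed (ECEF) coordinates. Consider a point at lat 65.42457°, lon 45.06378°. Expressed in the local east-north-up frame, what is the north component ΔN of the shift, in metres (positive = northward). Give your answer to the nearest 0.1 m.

The local north axis is (−sin φ cos λ, −sin φ sin λ, cos φ), giving ΔN = 381.034 + 350.854 + 65.544 = 797.43 m.

ΔN = 797.4 m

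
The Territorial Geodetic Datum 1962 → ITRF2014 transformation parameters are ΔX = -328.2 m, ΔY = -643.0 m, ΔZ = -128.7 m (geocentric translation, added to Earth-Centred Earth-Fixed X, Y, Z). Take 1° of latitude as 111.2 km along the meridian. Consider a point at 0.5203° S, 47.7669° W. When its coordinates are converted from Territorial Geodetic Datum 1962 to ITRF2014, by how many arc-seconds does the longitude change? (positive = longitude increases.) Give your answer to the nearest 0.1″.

Δλ = -21.9″

sin φ = -0.009081, cos φ = 0.999959, sin λ = -0.740416, cos λ = 0.672148.
East component: ΔE = −sin λ·ΔX + cos λ·ΔY = −(-0.740416)(-328.2) + (0.672148)(-643.0) = -675.20 m.
1° of latitude spans 111200 m; at latitude φ, 1° of longitude spans that × cos φ = 111195.4 m, so Δλ = -675.20 / 111195.4 × 3600 = -21.860″.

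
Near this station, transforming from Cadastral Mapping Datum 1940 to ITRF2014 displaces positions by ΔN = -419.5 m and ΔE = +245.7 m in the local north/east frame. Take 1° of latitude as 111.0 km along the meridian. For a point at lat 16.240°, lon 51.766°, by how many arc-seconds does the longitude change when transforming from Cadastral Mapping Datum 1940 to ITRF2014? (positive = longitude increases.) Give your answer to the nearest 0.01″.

At latitude 16.240°, cos φ = 0.960099.
1° of longitude at this latitude = 111.0 × cos φ = 106.57 km, so Δλ = 245.7 / 106571.0 = 0.0023055° = 8.300″.

Δλ = 8.30″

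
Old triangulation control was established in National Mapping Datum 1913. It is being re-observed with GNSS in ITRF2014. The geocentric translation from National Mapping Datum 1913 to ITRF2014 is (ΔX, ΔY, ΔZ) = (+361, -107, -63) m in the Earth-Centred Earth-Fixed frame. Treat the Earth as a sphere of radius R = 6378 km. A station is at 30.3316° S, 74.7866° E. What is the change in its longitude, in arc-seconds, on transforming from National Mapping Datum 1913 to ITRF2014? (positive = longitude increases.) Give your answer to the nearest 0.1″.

sin φ = -0.505004, cos φ = 0.863117, sin λ = 0.964955, cos λ = 0.262415.
East component: ΔE = −sin λ·ΔX + cos λ·ΔY = −(0.964955)(361) + (0.262415)(-107) = -376.43 m.
1° of latitude spans πR/180 = 111317 m; at latitude φ, 1° of longitude spans that × cos φ = 96079.7 m, so Δλ = -376.43 / 96079.7 × 3600 = -14.104″.

Δλ = -14.1″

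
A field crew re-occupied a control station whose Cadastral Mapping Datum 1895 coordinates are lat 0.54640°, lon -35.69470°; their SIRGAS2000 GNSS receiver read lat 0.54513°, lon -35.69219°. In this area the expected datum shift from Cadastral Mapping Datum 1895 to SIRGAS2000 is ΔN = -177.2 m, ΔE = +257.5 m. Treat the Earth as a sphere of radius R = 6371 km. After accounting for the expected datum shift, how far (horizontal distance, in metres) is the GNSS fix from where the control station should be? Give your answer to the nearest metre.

Observed coordinate differences: Δφ = -0.00127°, Δλ = +0.00251°.
Converting to metres (1° lat = 111195 m, cos φ = 0.999955): observed ΔN = -141.2 m, observed ΔE = 279.1 m.
Subtracting the expected shift leaves a residual of -141.2 − (-177.2) = 36.0 m north and 279.1 − (257.5) = 21.6 m east.
Residual distance = √(36.0² + 21.6²) = 42.0 m.

42 m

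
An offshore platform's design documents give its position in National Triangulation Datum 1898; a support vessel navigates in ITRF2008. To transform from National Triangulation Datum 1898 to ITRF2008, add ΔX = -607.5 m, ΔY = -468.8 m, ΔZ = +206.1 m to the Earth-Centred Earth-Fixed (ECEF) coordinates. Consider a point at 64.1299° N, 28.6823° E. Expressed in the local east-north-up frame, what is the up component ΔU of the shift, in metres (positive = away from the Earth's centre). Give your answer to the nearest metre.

The local up (radial) axis is (cos φ cos λ, cos φ sin λ, sin φ), giving ΔU = -232.546 − 98.176 + 185.446 = -145.28 m.

ΔU = -145 m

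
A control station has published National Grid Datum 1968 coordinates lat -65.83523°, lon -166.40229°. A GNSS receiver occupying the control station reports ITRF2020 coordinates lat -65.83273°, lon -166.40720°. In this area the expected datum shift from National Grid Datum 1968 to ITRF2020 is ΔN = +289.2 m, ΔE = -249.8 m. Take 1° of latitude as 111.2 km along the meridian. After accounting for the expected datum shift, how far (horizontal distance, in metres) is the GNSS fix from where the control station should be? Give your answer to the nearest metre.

29 m

Observed coordinate differences: Δφ = +0.00250°, Δλ = -0.00491°.
Converting to metres (1° lat = 111200 m, cos φ = 0.409362): observed ΔN = 278.0 m, observed ΔE = -223.5 m.
Subtracting the expected shift leaves a residual of 278.0 − (289.2) = -11.2 m north and -223.5 − (-249.8) = 26.3 m east.
Residual distance = √((-11.2)² + 26.3²) = 28.6 m.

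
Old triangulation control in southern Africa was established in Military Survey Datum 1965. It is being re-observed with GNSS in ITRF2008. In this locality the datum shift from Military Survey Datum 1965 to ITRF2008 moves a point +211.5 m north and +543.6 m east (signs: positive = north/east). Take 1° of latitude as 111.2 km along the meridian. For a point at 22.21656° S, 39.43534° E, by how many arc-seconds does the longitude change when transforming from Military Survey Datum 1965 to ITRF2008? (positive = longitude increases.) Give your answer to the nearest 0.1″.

Δλ = 19.0″

At latitude -22.21656°, cos φ = 0.925761.
1° of longitude at this latitude = 111.2 × cos φ = 102.94 km, so Δλ = 543.6 / 102944.7 = 0.0052805° = 19.010″.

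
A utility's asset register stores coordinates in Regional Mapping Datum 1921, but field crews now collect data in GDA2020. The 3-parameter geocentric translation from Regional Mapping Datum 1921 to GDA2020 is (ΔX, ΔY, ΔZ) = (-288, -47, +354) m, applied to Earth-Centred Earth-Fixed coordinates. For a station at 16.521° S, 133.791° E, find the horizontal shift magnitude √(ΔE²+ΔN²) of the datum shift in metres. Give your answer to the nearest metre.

The local east axis at (φ, λ) is (−sin λ, cos λ, 0), so ΔE = −sin(133.791°)·(-288) + cos(133.791°)·(-47) = 240.42 m.
The local north axis is (−sin φ cos λ, −sin φ sin λ, cos φ), giving ΔN = 56.676 − 9.648 + 339.385 = 386.41 m.
Horizontal magnitude = √(ΔE² + ΔN²) = √(240.42² + 386.41²) = 455.10 m.

455 m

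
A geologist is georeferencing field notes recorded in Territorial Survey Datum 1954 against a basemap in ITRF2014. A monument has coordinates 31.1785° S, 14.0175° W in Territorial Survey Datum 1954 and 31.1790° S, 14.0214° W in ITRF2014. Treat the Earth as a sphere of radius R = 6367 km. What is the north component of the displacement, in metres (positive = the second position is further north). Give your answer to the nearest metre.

Δφ = -31.1790° − -31.1785° = -0.0005°; Δλ = -14.0214° − -14.0175° = -0.0039°.
1° along a meridian = πR/180 = 111125 m.
ΔN = Δφ × 111125 = -55.6 m; ΔE = Δλ × 111125 × cos(-31.1785°) = -0.0039 × 111125 × 0.855559 = -370.8 m.

ΔN = -56 m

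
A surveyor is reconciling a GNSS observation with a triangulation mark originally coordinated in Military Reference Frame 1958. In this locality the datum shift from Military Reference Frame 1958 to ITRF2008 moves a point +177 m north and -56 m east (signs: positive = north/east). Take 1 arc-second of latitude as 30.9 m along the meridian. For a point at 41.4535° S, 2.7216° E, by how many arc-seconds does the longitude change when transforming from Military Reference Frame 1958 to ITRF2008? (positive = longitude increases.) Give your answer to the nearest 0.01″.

At latitude -41.4535°, cos φ = 0.749493.
1″ of longitude at this latitude = 30.90 × cos φ = 23.1593 m, so Δλ = -56.0 / 23.1593 = -2.418″.

Δλ = -2.42″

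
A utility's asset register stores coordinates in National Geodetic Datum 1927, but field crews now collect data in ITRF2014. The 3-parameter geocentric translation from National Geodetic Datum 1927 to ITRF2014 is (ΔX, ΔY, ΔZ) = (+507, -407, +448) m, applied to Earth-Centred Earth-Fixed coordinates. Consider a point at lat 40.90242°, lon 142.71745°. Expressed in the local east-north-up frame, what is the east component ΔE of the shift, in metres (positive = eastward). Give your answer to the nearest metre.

The local east axis at (φ, λ) is (−sin λ, cos λ, 0), so ΔE = −sin(142.71745°)·507 + cos(142.71745°)·(-407) = 16.72 m.

ΔE = 17 m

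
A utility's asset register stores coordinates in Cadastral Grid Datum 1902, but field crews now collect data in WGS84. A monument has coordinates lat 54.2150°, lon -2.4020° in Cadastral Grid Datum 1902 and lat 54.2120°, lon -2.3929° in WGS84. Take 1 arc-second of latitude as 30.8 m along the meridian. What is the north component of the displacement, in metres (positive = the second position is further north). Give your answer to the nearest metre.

ΔN = -333 m

Δφ = 54.2120° − 54.2150° = -0.0030°; Δλ = -2.3929° − -2.4020° = +0.0091°.
1° of latitude = 3600 × 30.80 = 110880 m.
ΔN = Δφ × 110880 = -332.6 m; ΔE = Δλ × 110880 × cos(54.2150°) = +0.0091 × 110880 × 0.584745 = 590.0 m.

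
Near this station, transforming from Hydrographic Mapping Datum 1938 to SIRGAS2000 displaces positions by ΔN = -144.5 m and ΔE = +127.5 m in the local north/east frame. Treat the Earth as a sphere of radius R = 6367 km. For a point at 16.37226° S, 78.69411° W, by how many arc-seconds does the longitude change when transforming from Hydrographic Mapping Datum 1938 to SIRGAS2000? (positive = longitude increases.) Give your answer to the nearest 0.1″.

Δλ = 4.3″

At latitude -16.37226°, cos φ = 0.959451.
One radian of longitude at latitude φ spans R cos φ, so Δλ = ΔE / (R cos φ) = 127.5 / (6367000 × 0.959451) = 2.0871e-05 rad = 4.305″.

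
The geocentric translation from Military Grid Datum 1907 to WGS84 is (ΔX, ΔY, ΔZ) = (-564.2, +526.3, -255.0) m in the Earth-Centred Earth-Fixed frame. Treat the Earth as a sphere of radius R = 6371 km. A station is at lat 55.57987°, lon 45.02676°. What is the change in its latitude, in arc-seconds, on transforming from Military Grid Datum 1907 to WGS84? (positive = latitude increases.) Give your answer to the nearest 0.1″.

Δφ = -4.0″

sin φ = 0.824915, cos φ = 0.565257, sin λ = 0.707437, cos λ = 0.706776.
North component: ΔN = −sin φ cos λ·ΔX − sin φ sin λ·ΔY + cos φ·ΔZ = −(0.824915)(0.706776)(-564.2) − (0.824915)(0.707437)(526.3) + (0.565257)(-255.0) = -122.33 m.
1° of latitude spans πR/180 = 111195 m, so Δφ = -122.33 / 111195 × 3600 = -3.961″.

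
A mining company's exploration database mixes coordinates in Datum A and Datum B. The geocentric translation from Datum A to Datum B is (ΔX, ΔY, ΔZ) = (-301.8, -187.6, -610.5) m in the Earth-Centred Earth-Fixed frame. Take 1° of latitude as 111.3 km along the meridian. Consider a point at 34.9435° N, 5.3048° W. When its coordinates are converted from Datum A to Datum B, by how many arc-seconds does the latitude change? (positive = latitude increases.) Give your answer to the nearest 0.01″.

sin φ = 0.572768, cos φ = 0.819717, sin λ = -0.092454, cos λ = 0.995717.
North component: ΔN = −sin φ cos λ·ΔX − sin φ sin λ·ΔY + cos φ·ΔZ = −(0.572768)(0.995717)(-301.8) − (0.572768)(-0.092454)(-187.6) + (0.819717)(-610.5) = -338.25 m.
1° of latitude spans 111300 m, so Δφ = -338.25 / 111300 × 3600 = -10.941″.

Δφ = -10.94″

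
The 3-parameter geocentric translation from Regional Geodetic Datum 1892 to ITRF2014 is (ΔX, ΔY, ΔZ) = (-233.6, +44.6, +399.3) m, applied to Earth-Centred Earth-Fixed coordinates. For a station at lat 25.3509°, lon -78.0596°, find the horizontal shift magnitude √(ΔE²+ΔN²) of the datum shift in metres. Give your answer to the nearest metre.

The local east axis at (φ, λ) is (−sin λ, cos λ, 0), so ΔE = −sin(-78.0596°)·(-233.6) + cos(-78.0596°)·44.6 = -219.32 m.
The local north axis is (−sin φ cos λ, −sin φ sin λ, cos φ), giving ΔN = 20.693 + 18.683 + 360.848 = 400.22 m.
Horizontal magnitude = √(ΔE² + ΔN²) = √((-219.32)² + 400.22²) = 456.38 m.

456 m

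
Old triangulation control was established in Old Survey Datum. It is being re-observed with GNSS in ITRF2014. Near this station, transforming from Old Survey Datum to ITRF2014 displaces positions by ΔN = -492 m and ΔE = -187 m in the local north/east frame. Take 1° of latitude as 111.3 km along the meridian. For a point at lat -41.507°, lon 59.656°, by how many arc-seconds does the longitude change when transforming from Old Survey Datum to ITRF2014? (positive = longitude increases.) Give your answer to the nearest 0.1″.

Δλ = -8.1″

At latitude -41.507°, cos φ = 0.748875.
1° of longitude at this latitude = 111.3 × cos φ = 83.35 km, so Δλ = -187.0 / 83349.8 = -0.0022436° = -8.077″.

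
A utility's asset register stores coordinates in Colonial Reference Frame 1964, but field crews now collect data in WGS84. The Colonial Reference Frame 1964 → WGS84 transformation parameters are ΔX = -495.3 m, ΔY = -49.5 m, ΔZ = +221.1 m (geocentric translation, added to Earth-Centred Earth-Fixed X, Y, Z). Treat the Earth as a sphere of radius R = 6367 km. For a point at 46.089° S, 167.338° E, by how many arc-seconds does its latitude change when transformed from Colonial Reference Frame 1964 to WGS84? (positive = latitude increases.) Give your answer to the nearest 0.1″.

sin φ = -0.720418, cos φ = 0.693540, sin λ = 0.219199, cos λ = -0.975680.
North component: ΔN = −sin φ cos λ·ΔX − sin φ sin λ·ΔY + cos φ·ΔZ = −(-0.720418)(-0.975680)(-495.3) − (-0.720418)(0.219199)(-49.5) + (0.693540)(221.1) = 493.67 m.
1° of latitude spans πR/180 = 111125 m, so Δφ = 493.67 / 111125 × 3600 = 15.993″.

Δφ = 16.0″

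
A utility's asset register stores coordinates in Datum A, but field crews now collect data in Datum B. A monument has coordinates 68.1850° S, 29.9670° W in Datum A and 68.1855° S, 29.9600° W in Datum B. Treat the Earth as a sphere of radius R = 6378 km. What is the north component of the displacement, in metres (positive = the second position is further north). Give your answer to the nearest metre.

Δφ = -68.1855° − -68.1850° = -0.0005°; Δλ = -29.9600° − -29.9670° = +0.0070°.
1° along a meridian = πR/180 = 111317 m.
ΔN = Δφ × 111317 = -55.7 m; ΔE = Δλ × 111317 × cos(-68.1850°) = +0.0070 × 111317 × 0.371611 = 289.6 m.

ΔN = -56 m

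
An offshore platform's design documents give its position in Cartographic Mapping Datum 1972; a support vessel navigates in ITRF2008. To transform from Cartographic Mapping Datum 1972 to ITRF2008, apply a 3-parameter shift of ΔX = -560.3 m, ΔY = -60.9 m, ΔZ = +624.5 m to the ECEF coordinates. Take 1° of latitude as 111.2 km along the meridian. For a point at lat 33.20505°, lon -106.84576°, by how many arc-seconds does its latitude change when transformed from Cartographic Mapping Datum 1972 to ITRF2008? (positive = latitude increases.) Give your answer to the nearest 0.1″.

Δφ = 13.0″

sin φ = 0.547637, cos φ = 0.836716, sin λ = -0.957088, cos λ = -0.289796.
North component: ΔN = −sin φ cos λ·ΔX − sin φ sin λ·ΔY + cos φ·ΔZ = −(0.547637)(-0.289796)(-560.3) − (0.547637)(-0.957088)(-60.9) + (0.836716)(624.5) = 401.69 m.
1° of latitude spans 111200 m, so Δφ = 401.69 / 111200 × 3600 = 13.004″.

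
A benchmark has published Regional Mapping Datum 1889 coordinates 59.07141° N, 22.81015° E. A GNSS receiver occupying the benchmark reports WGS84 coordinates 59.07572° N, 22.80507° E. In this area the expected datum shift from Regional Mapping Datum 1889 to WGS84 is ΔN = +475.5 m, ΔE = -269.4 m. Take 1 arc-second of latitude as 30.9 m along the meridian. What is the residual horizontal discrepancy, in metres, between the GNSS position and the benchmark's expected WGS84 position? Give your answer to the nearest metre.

Observed coordinate differences: Δφ = +0.00431°, Δλ = -0.00508°.
Converting to metres (1° lat = 111240 m, cos φ = 0.513969): observed ΔN = 479.4 m, observed ΔE = -290.4 m.
Subtracting the expected shift leaves a residual of 479.4 − (475.5) = 3.9 m north and -290.4 − (-269.4) = -21.0 m east.
Residual distance = √(3.9² + (-21.0)²) = 21.4 m.

21 m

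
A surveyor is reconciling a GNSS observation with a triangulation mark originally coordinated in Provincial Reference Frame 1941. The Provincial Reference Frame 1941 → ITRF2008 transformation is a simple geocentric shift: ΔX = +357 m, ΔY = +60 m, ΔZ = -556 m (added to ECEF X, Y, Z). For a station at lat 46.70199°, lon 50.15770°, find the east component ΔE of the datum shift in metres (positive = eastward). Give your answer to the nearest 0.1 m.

ΔE = -235.7 m

The local east axis at (φ, λ) is (−sin λ, cos λ, 0), so ΔE = −sin(50.15770°)·357 + cos(50.15770°)·60 = -235.67 m.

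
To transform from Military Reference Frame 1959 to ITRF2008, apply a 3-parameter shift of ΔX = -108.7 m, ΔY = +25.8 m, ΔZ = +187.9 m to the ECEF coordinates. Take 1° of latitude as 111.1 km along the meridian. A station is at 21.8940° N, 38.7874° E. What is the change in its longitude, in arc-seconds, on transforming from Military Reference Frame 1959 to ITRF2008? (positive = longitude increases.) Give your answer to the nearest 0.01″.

sin φ = 0.372891, cos φ = 0.927875, sin λ = 0.626432, cos λ = 0.779476.
East component: ΔE = −sin λ·ΔX + cos λ·ΔY = −(0.626432)(-108.7) + (0.779476)(25.8) = 88.20 m.
1° of latitude spans 111100 m; at latitude φ, 1° of longitude spans that × cos φ = 103086.9 m, so Δλ = 88.20 / 103086.9 × 3600 = 3.080″.

Δλ = 3.08″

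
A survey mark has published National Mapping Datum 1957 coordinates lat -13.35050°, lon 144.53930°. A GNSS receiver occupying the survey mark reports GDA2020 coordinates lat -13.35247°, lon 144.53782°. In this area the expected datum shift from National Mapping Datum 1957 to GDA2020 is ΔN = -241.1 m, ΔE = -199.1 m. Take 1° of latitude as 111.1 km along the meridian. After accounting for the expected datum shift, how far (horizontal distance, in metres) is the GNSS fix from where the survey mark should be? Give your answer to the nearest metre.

45 m

Observed coordinate differences: Δφ = -0.00197°, Δλ = -0.00148°.
Converting to metres (1° lat = 111100 m, cos φ = 0.972976): observed ΔN = -218.9 m, observed ΔE = -160.0 m.
Subtracting the expected shift leaves a residual of -218.9 − (-241.1) = 22.2 m north and -160.0 − (-199.1) = 39.1 m east.
Residual distance = √(22.2² + 39.1²) = 45.0 m.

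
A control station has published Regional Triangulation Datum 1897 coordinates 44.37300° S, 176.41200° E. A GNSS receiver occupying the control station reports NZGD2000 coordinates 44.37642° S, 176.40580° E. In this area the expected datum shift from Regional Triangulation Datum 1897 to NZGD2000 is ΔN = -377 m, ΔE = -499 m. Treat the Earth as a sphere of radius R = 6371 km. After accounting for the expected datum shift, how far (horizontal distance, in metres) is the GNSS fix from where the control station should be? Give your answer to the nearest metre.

7 m

Observed coordinate differences: Δφ = -0.00342°, Δλ = -0.00620°.
Converting to metres (1° lat = 111195 m, cos φ = 0.714802): observed ΔN = -380.3 m, observed ΔE = -492.8 m.
Subtracting the expected shift leaves a residual of -380.3 − (-377) = -3.3 m north and -492.8 − (-499) = 6.2 m east.
Residual distance = √((-3.3)² + 6.2²) = 7.0 m.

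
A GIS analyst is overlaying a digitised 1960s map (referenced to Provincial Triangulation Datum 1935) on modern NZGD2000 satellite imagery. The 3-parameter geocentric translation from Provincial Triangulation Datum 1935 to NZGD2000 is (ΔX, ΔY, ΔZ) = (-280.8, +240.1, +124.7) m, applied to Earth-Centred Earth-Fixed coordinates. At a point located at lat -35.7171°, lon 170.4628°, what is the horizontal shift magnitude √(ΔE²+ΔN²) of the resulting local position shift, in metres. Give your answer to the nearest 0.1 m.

At φ = -35.7171°, λ = 170.4628°: sin φ = -0.583784, cos φ = 0.811909, sin λ = 0.165688, cos λ = -0.986178.
ΔE = −sin λ·ΔX + cos λ·ΔY = −(0.165688)·(-280.8) + (-0.986178)·(240.1) = -190.26 m.
ΔN = −sin φ cos λ·ΔX − sin φ sin λ·ΔY + cos φ·ΔZ = −(-0.583784)(-0.986178)(-280.8) − (-0.583784)(0.165688)(240.1) + (0.811909)(124.7) = 286.13 m.
Horizontal magnitude = √(ΔE² + ΔN²) = √((-190.26)² + 286.13²) = 343.61 m.

343.6 m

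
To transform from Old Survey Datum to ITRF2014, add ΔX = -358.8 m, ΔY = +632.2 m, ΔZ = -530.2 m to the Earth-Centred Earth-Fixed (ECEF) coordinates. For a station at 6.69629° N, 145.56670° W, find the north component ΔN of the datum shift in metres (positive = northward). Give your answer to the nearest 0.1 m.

ΔN = -519.4 m

At φ = 6.69629°, λ = -145.56670°: sin φ = 0.116606, cos φ = 0.993178, sin λ = -0.565446, cos λ = -0.824785.
ΔN = −sin φ cos λ·ΔX − sin φ sin λ·ΔY + cos φ·ΔZ = −(0.116606)(-0.824785)(-358.8) − (0.116606)(-0.565446)(632.2) + (0.993178)(-530.2) = -519.41 m.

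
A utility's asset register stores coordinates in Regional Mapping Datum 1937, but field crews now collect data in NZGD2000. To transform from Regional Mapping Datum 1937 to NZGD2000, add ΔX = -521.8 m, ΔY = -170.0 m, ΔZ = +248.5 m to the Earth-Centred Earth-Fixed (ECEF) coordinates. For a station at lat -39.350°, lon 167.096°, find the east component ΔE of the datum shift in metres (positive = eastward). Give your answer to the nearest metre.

ΔE = 282 m

At φ = -39.350°, λ = 167.096°: sin φ = -0.634056, cos φ = 0.773287, sin λ = 0.223318, cos λ = -0.974746.
ΔE = −sin λ·ΔX + cos λ·ΔY = −(0.223318)·(-521.8) + (-0.974746)·(-170.0) = 282.23 m.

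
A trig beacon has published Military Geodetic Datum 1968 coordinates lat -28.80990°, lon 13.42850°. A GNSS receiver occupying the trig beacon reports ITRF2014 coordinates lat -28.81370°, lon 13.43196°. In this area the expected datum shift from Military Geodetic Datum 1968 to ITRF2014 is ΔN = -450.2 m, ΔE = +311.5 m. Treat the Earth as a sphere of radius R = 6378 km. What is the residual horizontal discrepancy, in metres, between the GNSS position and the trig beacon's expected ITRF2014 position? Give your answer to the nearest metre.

Observed coordinate differences: Δφ = -0.00380°, Δλ = +0.00346°.
Converting to metres (1° lat = 111317 m, cos φ = 0.876223): observed ΔN = -423.0 m, observed ΔE = 337.5 m.
Subtracting the expected shift leaves a residual of -423.0 − (-450.2) = 27.2 m north and 337.5 − (311.5) = 26.0 m east.
Residual distance = √(27.2² + 26.0²) = 37.6 m.

38 m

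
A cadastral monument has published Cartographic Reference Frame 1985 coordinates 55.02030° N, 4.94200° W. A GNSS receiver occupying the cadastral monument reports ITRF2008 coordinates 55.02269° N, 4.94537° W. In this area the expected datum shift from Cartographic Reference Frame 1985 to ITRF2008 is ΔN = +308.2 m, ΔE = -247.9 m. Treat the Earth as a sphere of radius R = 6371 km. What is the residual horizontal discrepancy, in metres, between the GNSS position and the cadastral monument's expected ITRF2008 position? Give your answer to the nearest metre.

54 m

Observed coordinate differences: Δφ = +0.00239°, Δλ = -0.00337°.
Converting to metres (1° lat = 111195 m, cos φ = 0.573286): observed ΔN = 265.8 m, observed ΔE = -214.8 m.
Subtracting the expected shift leaves a residual of 265.8 − (308.2) = -42.4 m north and -214.8 − (-247.9) = 33.1 m east.
Residual distance = √((-42.4)² + 33.1²) = 53.8 m.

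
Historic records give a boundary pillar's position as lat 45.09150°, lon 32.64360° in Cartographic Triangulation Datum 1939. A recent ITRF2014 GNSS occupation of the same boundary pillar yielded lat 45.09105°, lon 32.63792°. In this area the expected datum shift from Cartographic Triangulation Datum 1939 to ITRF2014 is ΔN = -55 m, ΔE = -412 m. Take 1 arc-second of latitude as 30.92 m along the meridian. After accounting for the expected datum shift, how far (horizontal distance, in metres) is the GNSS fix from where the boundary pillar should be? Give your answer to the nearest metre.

Observed coordinate differences: Δφ = -0.00045°, Δλ = -0.00568°.
Converting to metres (1° lat = 111312 m, cos φ = 0.705977): observed ΔN = -50.1 m, observed ΔE = -446.4 m.
Subtracting the expected shift leaves a residual of -50.1 − (-55) = 4.9 m north and -446.4 − (-412) = -34.4 m east.
Residual distance = √(4.9² + (-34.4)²) = 34.7 m.

35 m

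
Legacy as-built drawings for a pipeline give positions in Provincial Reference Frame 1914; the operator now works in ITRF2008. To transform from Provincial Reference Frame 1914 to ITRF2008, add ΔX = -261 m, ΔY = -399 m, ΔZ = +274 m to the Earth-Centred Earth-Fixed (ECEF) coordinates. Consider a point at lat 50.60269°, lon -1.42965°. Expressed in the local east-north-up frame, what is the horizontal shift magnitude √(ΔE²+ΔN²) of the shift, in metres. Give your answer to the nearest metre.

547 m

The local east axis at (φ, λ) is (−sin λ, cos λ, 0), so ΔE = −sin(-1.42965°)·(-261) + cos(-1.42965°)·(-399) = -405.39 m.
The local north axis is (−sin φ cos λ, −sin φ sin λ, cos φ), giving ΔN = 201.628 − 7.693 + 173.906 = 367.84 m.
Horizontal magnitude = √(ΔE² + ΔN²) = √((-405.39)² + 367.84²) = 547.40 m.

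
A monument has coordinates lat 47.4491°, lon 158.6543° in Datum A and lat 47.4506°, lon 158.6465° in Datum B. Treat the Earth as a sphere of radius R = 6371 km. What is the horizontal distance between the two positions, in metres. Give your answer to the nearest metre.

Δφ = 47.4506° − 47.4491° = +0.0015°; Δλ = 158.6465° − 158.6543° = -0.0078°.
1° along a meridian = πR/180 = 111195 m.
ΔN = Δφ × 111195 = 166.8 m; ΔE = Δλ × 111195 × cos(47.4491°) = -0.0078 × 111195 × 0.676245 = -586.5 m.
Distance = √(ΔE² + ΔN²) = √((-586.5)² + 166.8²) = 609.8 m.

610 m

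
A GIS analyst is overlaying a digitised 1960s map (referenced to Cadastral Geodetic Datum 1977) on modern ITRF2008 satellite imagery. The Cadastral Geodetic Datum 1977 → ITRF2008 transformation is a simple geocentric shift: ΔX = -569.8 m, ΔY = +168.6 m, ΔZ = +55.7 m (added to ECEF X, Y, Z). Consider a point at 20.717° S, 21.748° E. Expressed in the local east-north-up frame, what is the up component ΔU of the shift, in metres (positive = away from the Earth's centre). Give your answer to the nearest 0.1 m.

At φ = -20.717°, λ = 21.748°: sin φ = -0.353752, cos φ = 0.935339, sin λ = 0.370525, cos λ = 0.928822.
ΔU = cos φ cos λ·ΔX + cos φ sin λ·ΔY + sin φ·ΔZ = (0.935339)(0.928822)(-569.8) + (0.935339)(0.370525)(168.6) + (-0.353752)(55.7) = -456.29 m.

ΔU = -456.3 m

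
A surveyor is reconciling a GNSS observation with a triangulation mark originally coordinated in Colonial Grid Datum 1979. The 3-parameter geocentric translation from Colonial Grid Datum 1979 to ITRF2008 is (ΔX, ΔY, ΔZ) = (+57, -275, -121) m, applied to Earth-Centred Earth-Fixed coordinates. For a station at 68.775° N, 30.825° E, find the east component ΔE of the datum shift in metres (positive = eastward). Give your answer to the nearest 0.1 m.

ΔE = -265.4 m

The local east axis at (φ, λ) is (−sin λ, cos λ, 0), so ΔE = −sin(30.825°)·57 + cos(30.825°)·(-275) = -265.36 m.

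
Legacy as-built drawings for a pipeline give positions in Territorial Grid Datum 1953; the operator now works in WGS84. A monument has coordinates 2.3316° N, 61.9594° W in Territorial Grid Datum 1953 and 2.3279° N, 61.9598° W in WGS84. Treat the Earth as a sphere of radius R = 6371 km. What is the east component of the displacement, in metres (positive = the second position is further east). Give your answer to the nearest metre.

ΔE = -44 m

Δφ = 2.3279° − 2.3316° = -0.0037°; Δλ = -61.9598° − -61.9594° = -0.0004°.
1° along a meridian = πR/180 = 111195 m.
ΔN = Δφ × 111195 = -411.4 m; ΔE = Δλ × 111195 × cos(2.3316°) = -0.0004 × 111195 × 0.999172 = -44.4 m.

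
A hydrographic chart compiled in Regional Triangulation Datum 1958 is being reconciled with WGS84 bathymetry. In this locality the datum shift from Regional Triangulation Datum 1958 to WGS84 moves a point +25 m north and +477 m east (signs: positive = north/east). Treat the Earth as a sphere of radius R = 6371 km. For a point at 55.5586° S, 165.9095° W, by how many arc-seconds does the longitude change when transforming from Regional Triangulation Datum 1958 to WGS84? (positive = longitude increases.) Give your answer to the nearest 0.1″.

At latitude -55.5586°, cos φ = 0.565563.
One radian of longitude at latitude φ spans R cos φ, so Δλ = ΔE / (R cos φ) = 477.0 / (6371000 × 0.565563) = 1.3238e-04 rad = 27.306″.

Δλ = 27.3″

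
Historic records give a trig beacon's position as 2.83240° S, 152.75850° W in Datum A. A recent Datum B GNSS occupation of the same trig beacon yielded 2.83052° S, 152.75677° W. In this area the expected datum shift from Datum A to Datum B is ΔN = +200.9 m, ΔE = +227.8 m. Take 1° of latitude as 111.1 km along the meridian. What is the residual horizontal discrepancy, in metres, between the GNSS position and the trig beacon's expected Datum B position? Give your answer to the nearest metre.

37 m

Observed coordinate differences: Δφ = +0.00188°, Δλ = +0.00173°.
Converting to metres (1° lat = 111100 m, cos φ = 0.998778): observed ΔN = 208.9 m, observed ΔE = 192.0 m.
Subtracting the expected shift leaves a residual of 208.9 − (200.9) = 8.0 m north and 192.0 − (227.8) = -35.8 m east.
Residual distance = √(8.0² + (-35.8)²) = 36.7 m.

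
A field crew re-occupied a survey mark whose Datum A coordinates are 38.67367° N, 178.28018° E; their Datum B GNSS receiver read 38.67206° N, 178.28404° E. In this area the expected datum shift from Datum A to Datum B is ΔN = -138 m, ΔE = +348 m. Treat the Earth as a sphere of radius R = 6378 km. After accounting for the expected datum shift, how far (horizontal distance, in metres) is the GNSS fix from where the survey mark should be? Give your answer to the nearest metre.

43 m

Observed coordinate differences: Δφ = -0.00161°, Δλ = +0.00386°.
Converting to metres (1° lat = 111317 m, cos φ = 0.780718): observed ΔN = -179.2 m, observed ΔE = 335.5 m.
Subtracting the expected shift leaves a residual of -179.2 − (-138) = -41.2 m north and 335.5 − (348) = -12.5 m east.
Residual distance = √((-41.2)² + (-12.5)²) = 43.1 m.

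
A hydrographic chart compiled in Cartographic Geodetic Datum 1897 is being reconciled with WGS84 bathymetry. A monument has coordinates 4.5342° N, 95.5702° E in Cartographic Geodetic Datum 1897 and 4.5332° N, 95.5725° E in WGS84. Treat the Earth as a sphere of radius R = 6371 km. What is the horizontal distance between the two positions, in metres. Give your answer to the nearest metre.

Δφ = 4.5332° − 4.5342° = -0.0010°; Δλ = 95.5725° − 95.5702° = +0.0023°.
1° along a meridian = πR/180 = 111195 m.
ΔN = Δφ × 111195 = -111.2 m; ΔE = Δλ × 111195 × cos(4.5342°) = +0.0023 × 111195 × 0.996870 = 254.9 m.
Distance = √(ΔE² + ΔN²) = √(254.9² + (-111.2)²) = 278.1 m.

278 m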